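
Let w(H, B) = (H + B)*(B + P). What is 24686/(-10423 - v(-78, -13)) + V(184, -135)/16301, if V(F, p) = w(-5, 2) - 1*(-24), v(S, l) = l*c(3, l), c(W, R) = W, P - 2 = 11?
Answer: -201312275/84634792 ≈ -2.3786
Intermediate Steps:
P = 13 (P = 2 + 11 = 13)
w(H, B) = (13 + B)*(B + H) (w(H, B) = (H + B)*(B + 13) = (B + H)*(13 + B) = (13 + B)*(B + H))
v(S, l) = 3*l (v(S, l) = l*3 = 3*l)
V(F, p) = -21 (V(F, p) = (2² + 13*2 + 13*(-5) + 2*(-5)) - 1*(-24) = (4 + 26 - 65 - 10) + 24 = -45 + 24 = -21)
24686/(-10423 - v(-78, -13)) + V(184, -135)/16301 = 24686/(-10423 - 3*(-13)) - 21/16301 = 24686/(-10423 - 1*(-39)) - 21*1/16301 = 24686/(-10423 + 39) - 21/16301 = 24686/(-10384) - 21/16301 = 24686*(-1/10384) - 21/16301 = -12343/5192 - 21/16301 = -201312275/84634792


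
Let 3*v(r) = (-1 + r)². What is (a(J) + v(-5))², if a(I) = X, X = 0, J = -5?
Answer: 144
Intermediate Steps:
v(r) = (-1 + r)²/3
a(I) = 0
(a(J) + v(-5))² = (0 + (-1 - 5)²/3)² = (0 + (⅓)*(-6)²)² = (0 + (⅓)*36)² = (0 + 12)² = 12² = 144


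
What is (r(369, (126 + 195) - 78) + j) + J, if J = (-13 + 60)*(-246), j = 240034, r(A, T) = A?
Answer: 228841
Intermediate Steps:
J = -11562 (J = 47*(-246) = -11562)
(r(369, (126 + 195) - 78) + j) + J = (369 + 240034) - 11562 = 240403 - 11562 = 228841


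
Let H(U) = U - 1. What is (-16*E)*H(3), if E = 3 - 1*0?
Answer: -96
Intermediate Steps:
E = 3 (E = 3 + 0 = 3)
H(U) = -1 + U
(-16*E)*H(3) = (-16*3)*(-1 + 3) = -48*2 = -96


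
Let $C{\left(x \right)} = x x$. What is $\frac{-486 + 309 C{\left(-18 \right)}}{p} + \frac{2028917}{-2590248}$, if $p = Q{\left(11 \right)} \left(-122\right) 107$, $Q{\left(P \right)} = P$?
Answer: $- \frac{274703357969}{185972035656} \approx -1.4771$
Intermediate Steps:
$C{\left(x \right)} = x^{2}$
$p = -143594$ ($p = 11 \left(-122\right) 107 = \left(-1342\right) 107 = -143594$)
$\frac{-486 + 309 C{\left(-18 \right)}}{p} + \frac{2028917}{-2590248} = \frac{-486 + 309 \left(-18\right)^{2}}{-143594} + \frac{2028917}{-2590248} = \left(-486 + 309 \cdot 324\right) \left(- \frac{1}{143594}\right) + 2028917 \left(- \frac{1}{2590248}\right) = \left(-486 + 100116\right) \left(- \frac{1}{143594}\right) - \frac{2028917}{2590248} = 99630 \left(- \frac{1}{143594}\right) - \frac{2028917}{2590248} = - \frac{49815}{71797} - \frac{2028917}{2590248} = - \frac{274703357969}{185972035656}$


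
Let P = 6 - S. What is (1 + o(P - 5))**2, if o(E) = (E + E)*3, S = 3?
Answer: 121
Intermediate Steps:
P = 3 (P = 6 - 1*3 = 6 - 3 = 3)
o(E) = 6*E (o(E) = (2*E)*3 = 6*E)
(1 + o(P - 5))**2 = (1 + 6*(3 - 5))**2 = (1 + 6*(-2))**2 = (1 - 12)**2 = (-11)**2 = 121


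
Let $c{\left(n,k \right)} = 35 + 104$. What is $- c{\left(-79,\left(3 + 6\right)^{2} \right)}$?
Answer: $-139$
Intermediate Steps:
$c{\left(n,k \right)} = 139$
$- c{\left(-79,\left(3 + 6\right)^{2} \right)} = \left(-1\right) 139 = -139$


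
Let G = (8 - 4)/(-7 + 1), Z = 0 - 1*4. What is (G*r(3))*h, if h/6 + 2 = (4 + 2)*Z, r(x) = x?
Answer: 312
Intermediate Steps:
Z = -4 (Z = 0 - 4 = -4)
h = -156 (h = -12 + 6*((4 + 2)*(-4)) = -12 + 6*(6*(-4)) = -12 + 6*(-24) = -12 - 144 = -156)
G = -⅔ (G = 4/(-6) = 4*(-⅙) = -⅔ ≈ -0.66667)
(G*r(3))*h = -⅔*3*(-156) = -2*(-156) = 312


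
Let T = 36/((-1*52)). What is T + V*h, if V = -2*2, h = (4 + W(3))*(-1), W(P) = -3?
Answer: 43/13 ≈ 3.3077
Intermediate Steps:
T = -9/13 (T = 36/(-52) = 36*(-1/52) = -9/13 ≈ -0.69231)
h = -1 (h = (4 - 3)*(-1) = 1*(-1) = -1)
V = -4
T + V*h = -9/13 - 4*(-1) = -9/13 + 4 = 43/13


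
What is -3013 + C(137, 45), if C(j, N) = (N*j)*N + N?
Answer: 274457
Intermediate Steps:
C(j, N) = N + j*N² (C(j, N) = j*N² + N = N + j*N²)
-3013 + C(137, 45) = -3013 + 45*(1 + 45*137) = -3013 + 45*(1 + 6165) = -3013 + 45*6166 = -3013 + 277470 = 274457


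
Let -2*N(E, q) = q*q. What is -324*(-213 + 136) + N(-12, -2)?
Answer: 24946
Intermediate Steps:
N(E, q) = -q**2/2 (N(E, q) = -q*q/2 = -q**2/2)
-324*(-213 + 136) + N(-12, -2) = -324*(-213 + 136) - 1/2*(-2)**2 = -324*(-77) - 1/2*4 = 24948 - 2 = 24946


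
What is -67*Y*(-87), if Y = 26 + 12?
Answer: 221502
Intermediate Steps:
Y = 38
-67*Y*(-87) = -67*38*(-87) = -2546*(-87) = 221502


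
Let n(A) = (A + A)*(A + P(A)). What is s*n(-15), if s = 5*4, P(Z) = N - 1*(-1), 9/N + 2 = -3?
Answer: 9480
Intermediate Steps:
N = -9/5 (N = 9/(-2 - 3) = 9/(-5) = 9*(-⅕) = -9/5 ≈ -1.8000)
P(Z) = -⅘ (P(Z) = -9/5 - 1*(-1) = -9/5 + 1 = -⅘)
n(A) = 2*A*(-⅘ + A) (n(A) = (A + A)*(A - ⅘) = (2*A)*(-⅘ + A) = 2*A*(-⅘ + A))
s = 20
s*n(-15) = 20*((⅖)*(-15)*(-4 + 5*(-15))) = 20*((⅖)*(-15)*(-4 - 75)) = 20*((⅖)*(-15)*(-79)) = 20*474 = 9480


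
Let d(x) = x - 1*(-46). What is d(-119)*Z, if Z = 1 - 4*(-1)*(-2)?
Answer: 511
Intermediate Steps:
Z = -7 (Z = 1 + 4*(-2) = 1 - 8 = -7)
d(x) = 46 + x (d(x) = x + 46 = 46 + x)
d(-119)*Z = (46 - 119)*(-7) = -73*(-7) = 511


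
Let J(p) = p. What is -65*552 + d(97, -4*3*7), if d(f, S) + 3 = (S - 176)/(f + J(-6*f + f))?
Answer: -3480586/97 ≈ -35882.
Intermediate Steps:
d(f, S) = -3 - (-176 + S)/(4*f) (d(f, S) = -3 + (S - 176)/(f + (-6*f + f)) = -3 + (-176 + S)/(f - 5*f) = -3 + (-176 + S)/((-4*f)) = -3 + (-176 + S)*(-1/(4*f)) = -3 - (-176 + S)/(4*f))
-65*552 + d(97, -4*3*7) = -65*552 + (¼)*(176 - (-4*3)*7 - 12*97)/97 = -35880 + (¼)*(1/97)*(176 - (-12)*7 - 1164) = -35880 + (¼)*(1/97)*(176 - 1*(-84) - 1164) = -35880 + (¼)*(1/97)*(176 + 84 - 1164) = -35880 + (¼)*(1/97)*(-904) = -35880 - 226/97 = -3480586/97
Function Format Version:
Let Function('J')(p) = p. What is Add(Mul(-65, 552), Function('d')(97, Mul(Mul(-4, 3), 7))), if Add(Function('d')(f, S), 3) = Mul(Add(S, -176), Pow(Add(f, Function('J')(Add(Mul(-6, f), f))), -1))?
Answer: Rational(-3480586, 97) ≈ -35882.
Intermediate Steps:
Function('d')(f, S) = Add(-3, Mul(Rational(-1, 4), Pow(f, -1), Add(-176, S))) (Function('d')(f, S) = Add(-3, Mul(Add(S, -176), Pow(Add(f, Add(Mul(-6, f), f)), -1))) = Add(-3, Mul(Add(-176, S), Pow(Add(f, Mul(-5, f)), -1))) = Add(-3, Mul(Add(-176, S), Pow(Mul(-4, f), -1))) = Add(-3, Mul(Add(-176, S), Mul(Rational(-1, 4), Pow(f, -1)))) = Add(-3, Mul(Rational(-1, 4), Pow(f, -1), Add(-176, S))))
Add(Mul(-65, 552), Function('d')(97, Mul(Mul(-4, 3), 7))) = Add(Mul(-65, 552), Mul(Rational(1, 4), Pow(97, -1), Add(176, Mul(-1, Mul(Mul(-4, 3), 7)), Mul(-12, 97)))) = Add(-35880, Mul(Rational(1, 4), Rational(1, 97), Add(176, Mul(-1, Mul(-12, 7)), -1164))) = Add(-35880, Mul(Rational(1, 4), Rational(1, 97), Add(176, Mul(-1, -84), -1164))) = Add(-35880, Mul(Rational(1, 4), Rational(1, 97), Add(176, 84, -1164))) = Add(-35880, Mul(Rational(1, 4), Rational(1, 97), -904)) = Add(-35880, Rational(-226, 97)) = Rational(-3480586, 97)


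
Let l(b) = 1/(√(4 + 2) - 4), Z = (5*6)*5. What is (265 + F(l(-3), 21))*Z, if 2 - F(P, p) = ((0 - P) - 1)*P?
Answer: 40023 - 3*√6 ≈ 40016.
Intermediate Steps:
Z = 150 (Z = 30*5 = 150)
l(b) = 1/(-4 + √6) (l(b) = 1/(√6 - 4) = 1/(-4 + √6))
F(P, p) = 2 - P*(-1 - P) (F(P, p) = 2 - ((0 - P) - 1)*P = 2 - (-P - 1)*P = 2 - (-1 - P)*P = 2 - P*(-1 - P))
(265 + F(l(-3), 21))*Z = (265 + (2 + (-⅖ - √6/10) + (-⅖ - √6/10)²))*150 = (265 + (8/5 + (-⅖ - √6/10)² - √6/10))*150 = (1333/5 + (-⅖ - √6/10)² - √6/10)*150 = 39990 - 15*√6 + 150*(-⅖ - √6/10)²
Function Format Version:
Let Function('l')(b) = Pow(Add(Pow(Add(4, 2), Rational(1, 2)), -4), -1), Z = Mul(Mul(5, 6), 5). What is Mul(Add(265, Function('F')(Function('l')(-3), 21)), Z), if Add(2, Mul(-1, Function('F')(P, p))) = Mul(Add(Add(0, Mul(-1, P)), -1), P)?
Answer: Add(40023, Mul(-3, Pow(6, Rational(1, 2)))) ≈ 40016.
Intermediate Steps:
Z = 150 (Z = Mul(30, 5) = 150)
Function('l')(b) = Pow(Add(-4, Pow(6, Rational(1, 2))), -1) (Function('l')(b) = Pow(Add(Pow(6, Rational(1, 2)), -4), -1) = Pow(Add(-4, Pow(6, Rational(1, 2))), -1))
Function('F')(P, p) = Add(2, Mul(-1, P, Add(-1, Mul(-1, P)))) (Function('F')(P, p) = Add(2, Mul(-1, Mul(Add(Add(0, Mul(-1, P)), -1), P))) = Add(2, Mul(-1, Mul(Add(Mul(-1, P), -1), P))) = Add(2, Mul(-1, Mul(Add(-1, Mul(-1, P)), P))) = Add(2, Mul(-1, Mul(P, Add(-1, Mul(-1, P))))) = Add(2, Mul(-1, P, Add(-1, Mul(-1, P)))))
Mul(Add(265, Function('F')(Function('l')(-3), 21)), Z) = Mul(Add(265, Add(2, Add(Rational(-2, 5), Mul(Rational(-1, 10), Pow(6, Rational(1, 2)))), Pow(Add(Rational(-2, 5), Mul(Rational(-1, 10), Pow(6, Rational(1, 2)))), 2))), 150) = Mul(Add(265, Add(Rational(8, 5), Pow(Add(Rational(-2, 5), Mul(Rational(-1, 10), Pow(6, Rational(1, 2)))), 2), Mul(Rational(-1, 10), Pow(6, Rational(1, 2))))), 150) = Mul(Add(Rational(1333, 5), Pow(Add(Rational(-2, 5), Mul(Rational(-1, 10), Pow(6, Rational(1, 2)))), 2), Mul(Rational(-1, 10), Pow(6, Rational(1, 2)))), 150) = Add(39990, Mul(-15, Pow(6, Rational(1, 2))), Mul(150, Pow(Add(Rational(-2, 5), Mul(Rational(-1, 10), Pow(6, Rational(1, 2)))), 2)))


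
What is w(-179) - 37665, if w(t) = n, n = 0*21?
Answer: -37665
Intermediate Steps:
n = 0
w(t) = 0
w(-179) - 37665 = 0 - 37665 = -37665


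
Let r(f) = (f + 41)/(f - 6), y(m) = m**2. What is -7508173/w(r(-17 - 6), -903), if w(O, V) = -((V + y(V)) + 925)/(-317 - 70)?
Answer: -2905662951/815431 ≈ -3563.3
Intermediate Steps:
r(f) = (41 + f)/(-6 + f)
w(O, V) = 925/387 + V/387 + V**2/387 (w(O, V) = -((V + V**2) + 925)/(-317 - 70) = -(925 + V + V**2)/(-387) = -(925 + V + V**2)*(-1)/387 = -(-925/387 - V/387 - V**2/387) = 925/387 + V/387 + V**2/387)
-7508173/w(r(-17 - 6), -903) = -7508173/(925/387 + (1/387)*(-903) + (1/387)*(-903)**2) = -7508173/(925/387 - 7/3 + (1/387)*815409) = -7508173/(925/387 - 7/3 + 2107) = -7508173/815431/387 = -7508173*387/815431 = -2905662951/815431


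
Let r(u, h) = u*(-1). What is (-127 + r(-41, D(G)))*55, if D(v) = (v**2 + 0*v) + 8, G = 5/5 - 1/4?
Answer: -4730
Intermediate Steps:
G = 3/4 (G = 5*(1/5) - 1*1/4 = 1 - 1/4 = 3/4 ≈ 0.75000)
D(v) = 8 + v**2 (D(v) = (v**2 + 0) + 8 = v**2 + 8 = 8 + v**2)
r(u, h) = -u
(-127 + r(-41, D(G)))*55 = (-127 - 1*(-41))*55 = (-127 + 41)*55 = -86*55 = -4730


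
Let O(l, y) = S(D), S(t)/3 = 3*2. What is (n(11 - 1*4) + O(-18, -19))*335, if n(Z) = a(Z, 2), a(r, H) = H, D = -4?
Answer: 6700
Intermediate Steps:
S(t) = 18 (S(t) = 3*(3*2) = 3*6 = 18)
O(l, y) = 18
n(Z) = 2
(n(11 - 1*4) + O(-18, -19))*335 = (2 + 18)*335 = 20*335 = 6700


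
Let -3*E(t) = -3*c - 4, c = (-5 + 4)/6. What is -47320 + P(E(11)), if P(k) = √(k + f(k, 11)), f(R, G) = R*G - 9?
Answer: -47320 + √5 ≈ -47318.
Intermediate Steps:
c = -⅙ (c = (⅙)*(-1) = -⅙ ≈ -0.16667)
E(t) = 7/6 (E(t) = -(-3*(-⅙) - 4)/3 = -(½ - 4)/3 = -⅓*(-7/2) = 7/6)
f(R, G) = -9 + G*R (f(R, G) = G*R - 9 = -9 + G*R)
P(k) = √(-9 + 12*k) (P(k) = √(k + (-9 + 11*k)) = √(-9 + 12*k))
-47320 + P(E(11)) = -47320 + √(-9 + 12*(7/6)) = -47320 + √(-9 + 14) = -47320 + √5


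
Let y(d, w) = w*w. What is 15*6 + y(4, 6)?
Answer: 126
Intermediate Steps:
y(d, w) = w²
15*6 + y(4, 6) = 15*6 + 6² = 90 + 36 = 126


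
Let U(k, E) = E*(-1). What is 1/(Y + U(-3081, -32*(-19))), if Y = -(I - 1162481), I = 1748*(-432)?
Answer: 1/1917009 ≈ 5.2165e-7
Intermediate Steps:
I = -755136
U(k, E) = -E
Y = 1917617 (Y = -(-755136 - 1162481) = -1*(-1917617) = 1917617)
1/(Y + U(-3081, -32*(-19))) = 1/(1917617 - (-32)*(-19)) = 1/(1917617 - 1*608) = 1/(1917617 - 608) = 1/1917009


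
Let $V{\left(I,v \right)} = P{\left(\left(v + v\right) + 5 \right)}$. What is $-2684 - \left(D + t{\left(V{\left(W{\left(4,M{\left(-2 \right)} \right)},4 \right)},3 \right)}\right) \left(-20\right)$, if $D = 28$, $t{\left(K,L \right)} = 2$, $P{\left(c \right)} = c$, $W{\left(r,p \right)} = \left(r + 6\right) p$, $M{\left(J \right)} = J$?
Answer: $-2084$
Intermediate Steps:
$W{\left(r,p \right)} = p \left(6 + r\right)$ ($W{\left(r,p \right)} = \left(6 + r\right) p = p \left(6 + r\right)$)
$V{\left(I,v \right)} = 5 + 2 v$ ($V{\left(I,v \right)} = \left(v + v\right) + 5 = 2 v + 5 = 5 + 2 v$)
$-2684 - \left(D + t{\left(V{\left(W{\left(4,M{\left(-2 \right)} \right)},4 \right)},3 \right)}\right) \left(-20\right) = -2684 - \left(28 + 2\right) \left(-20\right) = -2684 - 30 \left(-20\right) = -2684 - -600 = -2684 + 600 = -2084$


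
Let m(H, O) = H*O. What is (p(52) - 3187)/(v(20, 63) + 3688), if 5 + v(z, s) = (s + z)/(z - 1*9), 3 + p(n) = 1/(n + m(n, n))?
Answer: -96708029/111882576 ≈ -0.86437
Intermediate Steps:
p(n) = -3 + 1/(n + n²) (p(n) = -3 + 1/(n + n*n) = -3 + 1/(n + n²))
v(z, s) = -5 + (s + z)/(-9 + z) (v(z, s) = -5 + (s + z)/(z - 1*9) = -5 + (s + z)/(z - 9) = -5 + (s + z)/(-9 + z))
(p(52) - 3187)/(v(20, 63) + 3688) = ((1 - 3*52 - 3*52²)/(52*(1 + 52)) - 3187)/((45 + 63 - 4*20)/(-9 + 20) + 3688) = ((1/52)*(1 - 156 - 3*2704)/53 - 3187)/((45 + 63 - 80)/11 + 3688) = ((1/52)*(1/53)*(1 - 156 - 8112) - 3187)/((1/11)*28 + 3688) = ((1/52)*(1/53)*(-8267) - 3187)/(28/11 + 3688) = (-8267/2756 - 3187)/(40596/11) = -8791639/2756*11/40596 = -96708029/111882576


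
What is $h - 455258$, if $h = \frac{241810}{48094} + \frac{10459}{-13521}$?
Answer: $- \frac{148020969323714}{325139487} \approx -4.5525 \cdot 10^{5}$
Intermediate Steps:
$h = \frac{1383248932}{325139487}$ ($h = 241810 \cdot \frac{1}{48094} + 10459 \left(- \frac{1}{13521}\right) = \frac{120905}{24047} - \frac{10459}{13521} = \frac{1383248932}{325139487} \approx 4.2543$)
$h - 455258 = \frac{1383248932}{325139487} - 455258 = - \frac{148020969323714}{325139487}$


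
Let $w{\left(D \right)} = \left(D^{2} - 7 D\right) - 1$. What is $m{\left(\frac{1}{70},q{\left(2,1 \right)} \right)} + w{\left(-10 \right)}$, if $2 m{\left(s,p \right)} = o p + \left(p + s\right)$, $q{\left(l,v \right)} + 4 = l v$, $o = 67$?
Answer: $\frac{14141}{140} \approx 101.01$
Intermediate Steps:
$q{\left(l,v \right)} = -4 + l v$
$w{\left(D \right)} = -1 + D^{2} - 7 D$
$m{\left(s,p \right)} = \frac{s}{2} + 34 p$ ($m{\left(s,p \right)} = \frac{67 p + \left(p + s\right)}{2} = \frac{s + 68 p}{2} = \frac{s}{2} + 34 p$)
$m{\left(\frac{1}{70},q{\left(2,1 \right)} \right)} + w{\left(-10 \right)} = \left(\frac{1}{2 \cdot 70} + 34 \left(-4 + 2 \cdot 1\right)\right) - \left(-69 - 100\right) = \left(\frac{1}{2} \cdot \frac{1}{70} + 34 \left(-4 + 2\right)\right) + \left(-1 + 100 + 70\right) = \left(\frac{1}{140} + 34 \left(-2\right)\right) + 169 = \left(\frac{1}{140} - 68\right) + 169 = - \frac{9519}{140} + 169 = \frac{14141}{140}$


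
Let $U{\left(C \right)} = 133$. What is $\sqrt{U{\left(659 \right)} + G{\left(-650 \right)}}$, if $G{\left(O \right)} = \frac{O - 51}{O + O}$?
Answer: $\frac{3 \sqrt{250757}}{130} \approx 11.556$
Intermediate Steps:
$G{\left(O \right)} = \frac{-51 + O}{2 O}$
$\sqrt{U{\left(659 \right)} + G{\left(-650 \right)}} = \sqrt{133 + \frac{-51 - 650}{2 \left(-650\right)}} = \sqrt{133 + \frac{1}{2} \left(- \frac{1}{650}\right) \left(-701\right)} = \sqrt{133 + \frac{701}{1300}} = \sqrt{\frac{173601}{1300}} = \frac{3 \sqrt{250757}}{130}$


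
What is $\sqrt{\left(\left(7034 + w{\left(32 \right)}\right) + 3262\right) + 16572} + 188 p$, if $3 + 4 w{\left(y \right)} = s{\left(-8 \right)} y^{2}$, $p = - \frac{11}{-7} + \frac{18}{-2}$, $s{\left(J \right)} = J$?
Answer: $- \frac{9776}{7} + \frac{\sqrt{99277}}{2} \approx -1239.0$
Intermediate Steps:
$p = - \frac{52}{7}$ ($p = \left(-11\right) \left(- \frac{1}{7}\right) + 18 \left(- \frac{1}{2}\right) = \frac{11}{7} - 9 = - \frac{52}{7} \approx -7.4286$)
$w{\left(y \right)} = - \frac{3}{4} - 2 y^{2}$ ($w{\left(y \right)} = - \frac{3}{4} + \frac{\left(-8\right) y^{2}}{4} = - \frac{3}{4} - 2 y^{2}$)
$\sqrt{\left(\left(7034 + w{\left(32 \right)}\right) + 3262\right) + 16572} + 188 p = \sqrt{\left(\left(7034 - \left(\frac{3}{4} + 2 \cdot 32^{2}\right)\right) + 3262\right) + 16572} + 188 \left(- \frac{52}{7}\right) = \sqrt{\left(\left(7034 - \frac{8195}{4}\right) + 3262\right) + 16572} - \frac{9776}{7} = \sqrt{\left(\frac{19941}{4} + 3262\right) + 16572} - \frac{9776}{7} = \sqrt{\frac{32989}{4} + 16572} - \frac{9776}{7} = \sqrt{\frac{99277}{4}} - \frac{9776}{7} = \frac{\sqrt{99277}}{2} - \frac{9776}{7} = - \frac{9776}{7} + \frac{\sqrt{99277}}{2}$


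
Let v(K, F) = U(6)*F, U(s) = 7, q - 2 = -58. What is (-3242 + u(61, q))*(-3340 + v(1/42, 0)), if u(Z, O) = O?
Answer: 11015320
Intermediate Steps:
q = -56 (q = 2 - 58 = -56)
v(K, F) = 7*F
(-3242 + u(61, q))*(-3340 + v(1/42, 0)) = (-3242 - 56)*(-3340 + 7*0) = -3298*(-3340 + 0) = -3298*(-3340) = 11015320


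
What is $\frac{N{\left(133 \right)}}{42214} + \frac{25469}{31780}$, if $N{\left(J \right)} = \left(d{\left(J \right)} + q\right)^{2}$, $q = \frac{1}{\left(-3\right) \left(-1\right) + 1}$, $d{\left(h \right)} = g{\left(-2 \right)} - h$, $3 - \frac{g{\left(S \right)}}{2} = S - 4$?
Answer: $\frac{5974454009}{5366243680} \approx 1.1133$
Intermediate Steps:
$g{\left(S \right)} = 14 - 2 S$ ($g{\left(S \right)} = 6 - 2 \left(S - 4\right) = 6 - 2 \left(-4 + S\right) = 6 - \left(-8 + 2 S\right) = 14 - 2 S$)
$d{\left(h \right)} = 18 - h$ ($d{\left(h \right)} = \left(14 - -4\right) - h = \left(14 + 4\right) - h = 18 - h$)
$q = \frac{1}{4}$ ($q = \frac{1}{3 + 1} = \frac{1}{4} \approx 0.25$)
$N{\left(J \right)} = \left(\frac{73}{4} - J\right)^{2}$ ($N{\left(J \right)} = \left(\left(18 - J\right) + \frac{1}{4}\right)^{2} = \left(\frac{73}{4} - J\right)^{2}$)
$\frac{N{\left(133 \right)}}{42214} + \frac{25469}{31780} = \frac{\frac{1}{16} \left(-73 + 4 \cdot 133\right)^{2}}{42214} + \frac{25469}{31780} = \frac{\left(-73 + 532\right)^{2}}{16} \cdot \frac{1}{42214} + 25469 \cdot \frac{1}{31780} = \frac{459^{2}}{16} \cdot \frac{1}{42214} + \frac{25469}{31780} = \frac{1}{16} \cdot 210681 \cdot \frac{1}{42214} + \frac{25469}{31780} = \frac{210681}{16} \cdot \frac{1}{42214} + \frac{25469}{31780} = \frac{210681}{675424} + \frac{25469}{31780} = \frac{5974454009}{5366243680}$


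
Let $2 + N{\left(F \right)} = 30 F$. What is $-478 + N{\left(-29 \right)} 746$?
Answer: $-650990$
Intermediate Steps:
$N{\left(F \right)} = -2 + 30 F$
$-478 + N{\left(-29 \right)} 746 = -478 + \left(-2 + 30 \left(-29\right)\right) 746 = -478 + \left(-2 - 870\right) 746 = -478 - 650512 = -650990$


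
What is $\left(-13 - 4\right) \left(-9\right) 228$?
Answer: $34884$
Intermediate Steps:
$\left(-13 - 4\right) \left(-9\right) 228 = \left(-17\right) \left(-9\right) 228 = 153 \cdot 228 = 34884$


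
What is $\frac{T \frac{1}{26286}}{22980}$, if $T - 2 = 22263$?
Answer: $\frac{4453}{120810456} \approx 3.6859 \cdot 10^{-5}$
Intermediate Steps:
$T = 22265$ ($T = 2 + 22263 = 22265$)
$\frac{T \frac{1}{26286}}{22980} = \frac{22265 \cdot \frac{1}{26286}}{22980} = 22265 \cdot \frac{1}{26286} \cdot \frac{1}{22980} = \frac{22265}{26286} \cdot \frac{1}{22980} = \frac{4453}{120810456}$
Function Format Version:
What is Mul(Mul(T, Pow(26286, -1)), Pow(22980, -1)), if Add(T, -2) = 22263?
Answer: Rational(4453, 120810456) ≈ 3.6859e-5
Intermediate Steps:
T = 22265 (T = Add(2, 22263) = 22265)
Mul(Mul(T, Pow(26286, -1)), Pow(22980, -1)) = Mul(Mul(22265, Pow(26286, -1)), Pow(22980, -1)) = Mul(Mul(22265, Rational(1, 26286)), Rational(1, 22980)) = Mul(Rational(22265, 26286), Rational(1, 22980)) = Rational(4453, 120810456)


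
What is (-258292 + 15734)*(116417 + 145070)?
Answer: -63425763746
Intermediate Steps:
(-258292 + 15734)*(116417 + 145070) = -242558*261487 = -63425763746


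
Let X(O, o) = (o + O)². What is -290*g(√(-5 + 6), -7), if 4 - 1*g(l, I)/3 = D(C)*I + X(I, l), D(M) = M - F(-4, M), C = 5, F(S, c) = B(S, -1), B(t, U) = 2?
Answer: 9570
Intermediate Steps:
X(O, o) = (O + o)²
F(S, c) = 2
D(M) = -2 + M (D(M) = M - 1*2 = M - 2 = -2 + M)
g(l, I) = 12 - 9*I - 3*(I + l)² (g(l, I) = 12 - 3*((-2 + 5)*I + (I + l)²) = 12 - 3*(3*I + (I + l)²) = 12 - 3*((I + l)² + 3*I) = 12 + (-9*I - 3*(I + l)²) = 12 - 9*I - 3*(I + l)²)
-290*g(√(-5 + 6), -7) = -290*(12 - 9*(-7) - 3*(-7 + √(-5 + 6))²) = -290*(12 + 63 - 3*(-7 + √1)²) = -290*(12 + 63 - 3*(-7 + 1)²) = -290*(12 + 63 - 3*(-6)²) = -290*(12 + 63 - 3*36) = -290*(12 + 63 - 108) = -290*(-33) = 9570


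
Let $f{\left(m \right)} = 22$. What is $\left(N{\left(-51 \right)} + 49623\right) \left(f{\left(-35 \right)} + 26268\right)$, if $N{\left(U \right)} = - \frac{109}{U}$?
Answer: $\frac{66536887780}{51} \approx 1.3046 \cdot 10^{9}$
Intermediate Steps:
$\left(N{\left(-51 \right)} + 49623\right) \left(f{\left(-35 \right)} + 26268\right) = \left(- \frac{109}{-51} + 49623\right) \left(22 + 26268\right) = \left(\left(-109\right) \left(- \frac{1}{51}\right) + 49623\right) 26290 = \left(\frac{109}{51} + 49623\right) 26290 = \frac{2530882}{51} \cdot 26290 = \frac{66536887780}{51}$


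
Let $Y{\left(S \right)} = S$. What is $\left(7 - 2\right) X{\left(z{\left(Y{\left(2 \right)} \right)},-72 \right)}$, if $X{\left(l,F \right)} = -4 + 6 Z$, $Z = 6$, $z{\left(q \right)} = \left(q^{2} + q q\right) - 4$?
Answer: $160$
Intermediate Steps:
$z{\left(q \right)} = -4 + 2 q^{2}$ ($z{\left(q \right)} = \left(q^{2} + q^{2}\right) - 4 = 2 q^{2} - 4 = -4 + 2 q^{2}$)
$X{\left(l,F \right)} = 32$ ($X{\left(l,F \right)} = -4 + 6 \cdot 6 = -4 + 36 = 32$)
$\left(7 - 2\right) X{\left(z{\left(Y{\left(2 \right)} \right)},-72 \right)} = \left(7 - 2\right) 32 = 5 \cdot 32 = 160$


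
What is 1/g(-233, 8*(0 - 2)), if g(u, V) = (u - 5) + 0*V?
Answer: -1/238 ≈ -0.0042017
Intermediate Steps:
g(u, V) = -5 + u (g(u, V) = (-5 + u) + 0 = -5 + u)
1/g(-233, 8*(0 - 2)) = 1/(-5 - 233) = 1/(-238) = -1/238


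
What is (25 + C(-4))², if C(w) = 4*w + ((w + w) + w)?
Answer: 9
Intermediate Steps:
C(w) = 7*w (C(w) = 4*w + (2*w + w) = 4*w + 3*w = 7*w)
(25 + C(-4))² = (25 + 7*(-4))² = (25 - 28)² = (-3)² = 9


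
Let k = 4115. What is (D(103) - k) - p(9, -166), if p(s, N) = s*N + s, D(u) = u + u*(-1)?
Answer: -2630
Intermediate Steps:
D(u) = 0 (D(u) = u - u = 0)
p(s, N) = s + N*s (p(s, N) = N*s + s = s + N*s)
(D(103) - k) - p(9, -166) = (0 - 1*4115) - 9*(1 - 166) = (0 - 4115) - 9*(-165) = -4115 - 1*(-1485) = -4115 + 1485 = -2630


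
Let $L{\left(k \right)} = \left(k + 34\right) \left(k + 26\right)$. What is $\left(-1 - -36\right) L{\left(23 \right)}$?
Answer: $97755$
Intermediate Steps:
$L{\left(k \right)} = \left(26 + k\right) \left(34 + k\right)$ ($L{\left(k \right)} = \left(34 + k\right) \left(26 + k\right) = \left(26 + k\right) \left(34 + k\right)$)
$\left(-1 - -36\right) L{\left(23 \right)} = \left(-1 - -36\right) \left(884 + 23^{2} + 60 \cdot 23\right) = \left(-1 + 36\right) \left(884 + 529 + 1380\right) = 35 \cdot 2793 = 97755$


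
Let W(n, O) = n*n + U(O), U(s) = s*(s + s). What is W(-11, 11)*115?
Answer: 41745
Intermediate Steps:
U(s) = 2*s**2 (U(s) = s*(2*s) = 2*s**2)
W(n, O) = n**2 + 2*O**2 (W(n, O) = n*n + 2*O**2 = n**2 + 2*O**2)
W(-11, 11)*115 = ((-11)**2 + 2*11**2)*115 = (121 + 2*121)*115 = (121 + 242)*115 = 363*115 = 41745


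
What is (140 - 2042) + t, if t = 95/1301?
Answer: -2474407/1301 ≈ -1901.9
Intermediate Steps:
t = 95/1301 (t = 95*(1/1301) = 95/1301 ≈ 0.073021)
(140 - 2042) + t = (140 - 2042) + 95/1301 = -1902 + 95/1301 = -2474407/1301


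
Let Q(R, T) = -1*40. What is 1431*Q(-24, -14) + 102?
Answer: -57138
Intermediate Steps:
Q(R, T) = -40
1431*Q(-24, -14) + 102 = 1431*(-40) + 102 = -57240 + 102 = -57138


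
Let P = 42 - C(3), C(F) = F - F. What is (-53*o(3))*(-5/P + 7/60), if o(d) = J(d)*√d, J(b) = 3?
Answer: 53*√3/140 ≈ 0.65570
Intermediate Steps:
C(F) = 0
P = 42 (P = 42 - 1*0 = 42 + 0 = 42)
o(d) = 3*√d
(-53*o(3))*(-5/P + 7/60) = (-159*√3)*(-5/42 + 7/60) = -159*√3*(-1/420) = 53*√3/140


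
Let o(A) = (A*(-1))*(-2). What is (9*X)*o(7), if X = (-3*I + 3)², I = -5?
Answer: 40824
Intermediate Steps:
X = 324 (X = (-3*(-5) + 3)² = (15 + 3)² = 18² = 324)
o(A) = 2*A (o(A) = -A*(-2) = 2*A)
(9*X)*o(7) = (9*324)*(2*7) = 2916*14 = 40824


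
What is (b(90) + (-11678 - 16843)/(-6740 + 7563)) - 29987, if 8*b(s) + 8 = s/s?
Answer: -197668337/6584 ≈ -30023.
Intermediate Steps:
b(s) = -7/8 (b(s) = -1 + (s/s)/8 = -1 + (⅛)*1 = -1 + ⅛ = -7/8)
(b(90) + (-11678 - 16843)/(-6740 + 7563)) - 29987 = (-7/8 + (-11678 - 16843)/(-6740 + 7563)) - 29987 = (-7/8 - 28521/823) - 29987 = -233929/6584 - 29987 = -197668337/6584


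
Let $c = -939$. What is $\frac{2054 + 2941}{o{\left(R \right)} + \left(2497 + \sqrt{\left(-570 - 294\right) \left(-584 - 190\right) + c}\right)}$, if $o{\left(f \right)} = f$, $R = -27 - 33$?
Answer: $\frac{12172815}{5271172} - \frac{4995 \sqrt{667797}}{5271172} \approx 1.5349$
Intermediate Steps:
$R = -60$
$\frac{2054 + 2941}{o{\left(R \right)} + \left(2497 + \sqrt{\left(-570 - 294\right) \left(-584 - 190\right) + c}\right)} = \frac{2054 + 2941}{-60 + \left(2497 + \sqrt{\left(-570 - 294\right) \left(-584 - 190\right) - 939}\right)} = \frac{4995}{-60 + \left(2497 + \sqrt{\left(-864\right) \left(-774\right) - 939}\right)} = \frac{4995}{-60 + \left(2497 + \sqrt{668736 - 939}\right)} = \frac{4995}{-60 + \left(2497 + \sqrt{667797}\right)} = \frac{4995}{2437 + \sqrt{667797}}$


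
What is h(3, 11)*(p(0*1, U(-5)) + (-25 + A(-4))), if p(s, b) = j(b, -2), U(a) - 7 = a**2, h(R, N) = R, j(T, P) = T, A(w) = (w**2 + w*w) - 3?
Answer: 108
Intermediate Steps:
A(w) = -3 + 2*w**2 (A(w) = (w**2 + w**2) - 3 = 2*w**2 - 3 = -3 + 2*w**2)
U(a) = 7 + a**2
p(s, b) = b
h(3, 11)*(p(0*1, U(-5)) + (-25 + A(-4))) = 3*((7 + (-5)**2) + (-25 + (-3 + 2*(-4)**2))) = 3*((7 + 25) + (-25 + (-3 + 2*16))) = 3*(32 + (-25 + (-3 + 32))) = 3*(32 + (-25 + 29)) = 3*(32 + 4) = 3*36 = 108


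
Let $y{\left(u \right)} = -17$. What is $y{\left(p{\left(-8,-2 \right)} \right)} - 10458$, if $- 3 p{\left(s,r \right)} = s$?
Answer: $-10475$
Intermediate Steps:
$p{\left(s,r \right)} = - \frac{s}{3}$
$y{\left(p{\left(-8,-2 \right)} \right)} - 10458 = -17 - 10458 = -10475$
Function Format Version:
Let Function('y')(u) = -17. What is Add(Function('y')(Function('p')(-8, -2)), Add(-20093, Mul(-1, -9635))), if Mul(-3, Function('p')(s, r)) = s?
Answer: -10475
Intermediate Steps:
Function('p')(s, r) = Mul(Rational(-1, 3), s)
Add(Function('y')(Function('p')(-8, -2)), Add(-20093, Mul(-1, -9635))) = Add(-17, Add(-20093, Mul(-1, -9635))) = Add(-17, Add(-20093, 9635)) = Add(-17, -10458) = -10475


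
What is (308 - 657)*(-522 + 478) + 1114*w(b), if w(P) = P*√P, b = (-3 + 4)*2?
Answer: 15356 + 2228*√2 ≈ 18507.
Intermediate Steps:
b = 2 (b = 1*2 = 2)
w(P) = P^(3/2)
(308 - 657)*(-522 + 478) + 1114*w(b) = (308 - 657)*(-522 + 478) + 1114*2^(3/2) = -349*(-44) + 1114*(2*√2) = 15356 + 2228*√2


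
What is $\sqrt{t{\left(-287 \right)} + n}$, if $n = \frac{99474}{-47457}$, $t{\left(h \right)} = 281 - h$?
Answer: $\frac{\sqrt{141612225846}}{15819} \approx 23.789$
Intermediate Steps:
$n = - \frac{33158}{15819}$ ($n = 99474 \left(- \frac{1}{47457}\right) = - \frac{33158}{15819} \approx -2.0961$)
$\sqrt{t{\left(-287 \right)} + n} = \sqrt{\left(281 - -287\right) - \frac{33158}{15819}} = \sqrt{\left(281 + 287\right) - \frac{33158}{15819}} = \sqrt{568 - \frac{33158}{15819}} = \sqrt{\frac{8952034}{15819}} = \frac{\sqrt{141612225846}}{15819}$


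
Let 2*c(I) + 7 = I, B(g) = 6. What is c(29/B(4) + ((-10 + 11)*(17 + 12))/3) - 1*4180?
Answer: -16705/4 ≈ -4176.3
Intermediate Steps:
c(I) = -7/2 + I/2
c(29/B(4) + ((-10 + 11)*(17 + 12))/3) - 1*4180 = (-7/2 + (29/6 + ((-10 + 11)*(17 + 12))/3)/2) - 1*4180 = (-7/2 + (29*(1/6) + (1*29)*(1/3))/2) - 4180 = (-7/2 + (29/6 + 29*(1/3))/2) - 4180 = (-7/2 + (29/6 + 29/3)/2) - 4180 = (-7/2 + (1/2)*(29/2)) - 4180 = (-7/2 + 29/4) - 4180 = 15/4 - 4180 = -16705/4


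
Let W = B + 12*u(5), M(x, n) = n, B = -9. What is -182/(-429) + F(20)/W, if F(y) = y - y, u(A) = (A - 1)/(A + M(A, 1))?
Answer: 14/33 ≈ 0.42424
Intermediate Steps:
u(A) = (-1 + A)/(1 + A) (u(A) = (A - 1)/(A + 1) = (-1 + A)/(1 + A))
F(y) = 0
W = -1 (W = -9 + 12*((-1 + 5)/(1 + 5)) = -9 + 12*(4/6) = -9 + 12*((⅙)*4) = -9 + 12*(⅔) = -9 + 8 = -1)
-182/(-429) + F(20)/W = -182/(-429) + 0/(-1) = -182*(-1/429) + 0*(-1) = 14/33 + 0 = 14/33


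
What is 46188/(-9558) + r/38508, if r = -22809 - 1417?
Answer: -18612589/3407958 ≈ -5.4615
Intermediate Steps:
r = -24226
46188/(-9558) + r/38508 = 46188/(-9558) - 24226/38508 = 46188*(-1/9558) - 24226*1/38508 = -2566/531 - 12113/19254 = -18612589/3407958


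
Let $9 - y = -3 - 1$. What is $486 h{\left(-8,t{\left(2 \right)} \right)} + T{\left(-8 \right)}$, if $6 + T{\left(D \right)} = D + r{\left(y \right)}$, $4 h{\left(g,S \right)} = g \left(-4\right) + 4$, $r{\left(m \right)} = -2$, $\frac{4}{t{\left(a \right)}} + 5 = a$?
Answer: $4358$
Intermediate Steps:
$t{\left(a \right)} = \frac{4}{-5 + a}$
$y = 13$ ($y = 9 - \left(-3 - 1\right) = 9 - -4 = 9 + 4 = 13$)
$h{\left(g,S \right)} = 1 - g$ ($h{\left(g,S \right)} = \frac{g \left(-4\right) + 4}{4} = \frac{- 4 g + 4}{4} = \frac{4 - 4 g}{4} = 1 - g$)
$T{\left(D \right)} = -8 + D$ ($T{\left(D \right)} = -6 + \left(D - 2\right) = -6 + \left(-2 + D\right) = -8 + D$)
$486 h{\left(-8,t{\left(2 \right)} \right)} + T{\left(-8 \right)} = 486 \left(1 - -8\right) - 16 = 486 \left(1 + 8\right) - 16 = 486 \cdot 9 - 16 = 4374 - 16 = 4358$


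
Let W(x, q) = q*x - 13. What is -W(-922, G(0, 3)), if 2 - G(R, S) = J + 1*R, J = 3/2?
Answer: 474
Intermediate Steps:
J = 3/2 (J = 3*(½) = 3/2 ≈ 1.5000)
G(R, S) = ½ - R (G(R, S) = 2 - (3/2 + 1*R) = 2 - (3/2 + R) = 2 + (-3/2 - R) = ½ - R)
W(x, q) = -13 + q*x
-W(-922, G(0, 3)) = -(-13 + (½ - 1*0)*(-922)) = -(-13 + (½ + 0)*(-922)) = -(-13 + (½)*(-922)) = -(-13 - 461) = -1*(-474) = 474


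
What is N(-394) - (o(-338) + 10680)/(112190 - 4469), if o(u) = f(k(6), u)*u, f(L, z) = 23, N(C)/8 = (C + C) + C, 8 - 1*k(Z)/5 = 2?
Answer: -1018612682/107721 ≈ -9456.0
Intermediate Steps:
k(Z) = 30 (k(Z) = 40 - 5*2 = 40 - 10 = 30)
N(C) = 24*C (N(C) = 8*((C + C) + C) = 8*(2*C + C) = 8*(3*C) = 24*C)
o(u) = 23*u
N(-394) - (o(-338) + 10680)/(112190 - 4469) = 24*(-394) - (23*(-338) + 10680)/(112190 - 4469) = -9456 - (-7774 + 10680)/107721 = -9456 - 2906/107721 = -1018612682/107721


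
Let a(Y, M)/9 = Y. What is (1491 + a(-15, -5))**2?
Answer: 1838736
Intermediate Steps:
a(Y, M) = 9*Y
(1491 + a(-15, -5))**2 = (1491 + 9*(-15))**2 = (1491 - 135)**2 = 1356**2 = 1838736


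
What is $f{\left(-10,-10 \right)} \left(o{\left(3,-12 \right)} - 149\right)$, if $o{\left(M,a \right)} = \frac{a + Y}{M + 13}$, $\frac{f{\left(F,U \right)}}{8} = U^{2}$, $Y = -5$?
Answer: $-120050$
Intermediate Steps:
$f{\left(F,U \right)} = 8 U^{2}$
$o{\left(M,a \right)} = \frac{-5 + a}{13 + M}$ ($o{\left(M,a \right)} = \frac{a - 5}{M + 13} = \frac{-5 + a}{13 + M}$)
$f{\left(-10,-10 \right)} \left(o{\left(3,-12 \right)} - 149\right) = 8 \left(-10\right)^{2} \left(\frac{-5 - 12}{13 + 3} - 149\right) = 8 \cdot 100 \left(\frac{1}{16} \left(-17\right) - 149\right) = 800 \left(\frac{1}{16} \left(-17\right) - 149\right) = 800 \left(- \frac{17}{16} - 149\right) = 800 \left(- \frac{2401}{16}\right) = -120050$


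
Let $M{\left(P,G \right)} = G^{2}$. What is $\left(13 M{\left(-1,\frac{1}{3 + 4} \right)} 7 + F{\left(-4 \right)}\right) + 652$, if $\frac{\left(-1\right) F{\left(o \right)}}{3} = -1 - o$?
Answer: $\frac{4514}{7} \approx 644.86$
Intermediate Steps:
$F{\left(o \right)} = 3 + 3 o$ ($F{\left(o \right)} = - 3 \left(-1 - o\right) = 3 + 3 o$)
$\left(13 M{\left(-1,\frac{1}{3 + 4} \right)} 7 + F{\left(-4 \right)}\right) + 652 = \left(13 \left(\frac{1}{3 + 4}\right)^{2} \cdot 7 + \left(3 + 3 \left(-4\right)\right)\right) + 652 = \left(13 \left(\frac{1}{7}\right)^{2} \cdot 7 + \left(3 - 12\right)\right) + 652 = \left(\frac{13}{49} \cdot 7 - 9\right) + 652 = \left(\frac{13}{7} - 9\right) + 652 = - \frac{50}{7} + 652 = \frac{4514}{7}$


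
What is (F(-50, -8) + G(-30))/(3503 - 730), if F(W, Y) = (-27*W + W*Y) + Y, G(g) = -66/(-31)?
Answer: 54068/85963 ≈ 0.62897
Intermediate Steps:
G(g) = 66/31 (G(g) = -66*(-1/31) = 66/31)
F(W, Y) = Y - 27*W + W*Y
(F(-50, -8) + G(-30))/(3503 - 730) = ((-8 - 27*(-50) - 50*(-8)) + 66/31)/(3503 - 730) = ((-8 + 1350 + 400) + 66/31)/2773 = (1742 + 66/31)*(1/2773) = (54068/31)*(1/2773) = 54068/85963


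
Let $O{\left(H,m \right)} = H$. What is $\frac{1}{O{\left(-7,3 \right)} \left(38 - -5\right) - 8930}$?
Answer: $- \frac{1}{9231} \approx -0.00010833$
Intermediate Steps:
$\frac{1}{O{\left(-7,3 \right)} \left(38 - -5\right) - 8930} = \frac{1}{- 7 \left(38 - -5\right) - 8930} = \frac{1}{- 7 \left(38 + \left(-13 + 18\right)\right) - 8930} = \frac{1}{- 7 \left(38 + 5\right) - 8930} = \frac{1}{\left(-7\right) 43 - 8930} = \frac{1}{-301 - 8930} = \frac{1}{-9231} = - \frac{1}{9231}$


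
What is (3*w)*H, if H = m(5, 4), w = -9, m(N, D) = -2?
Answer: 54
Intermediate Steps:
H = -2
(3*w)*H = (3*(-9))*(-2) = -27*(-2) = 54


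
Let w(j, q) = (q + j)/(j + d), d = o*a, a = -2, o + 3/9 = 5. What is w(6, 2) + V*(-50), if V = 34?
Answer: -8512/5 ≈ -1702.4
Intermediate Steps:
o = 14/3 (o = -1/3 + 5 = 14/3 ≈ 4.6667)
d = -28/3 (d = (14/3)*(-2) = -28/3 ≈ -9.3333)
w(j, q) = (j + q)/(-28/3 + j) (w(j, q) = (q + j)/(j - 28/3) = (j + q)/(-28/3 + j))
w(6, 2) + V*(-50) = 3*(6 + 2)/(-28 + 3*6) + 34*(-50) = 3*8/(-28 + 18) - 1700 = 3*8/(-10) - 1700 = 3*(-1/10)*8 - 1700 = -12/5 - 1700 = -8512/5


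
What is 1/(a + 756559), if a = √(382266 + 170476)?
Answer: 756559/572380967739 - √552742/572380967739 ≈ 1.3205e-6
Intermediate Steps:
a = √552742 ≈ 743.47
1/(a + 756559) = 1/(√552742 + 756559) = 1/(756559 + √552742)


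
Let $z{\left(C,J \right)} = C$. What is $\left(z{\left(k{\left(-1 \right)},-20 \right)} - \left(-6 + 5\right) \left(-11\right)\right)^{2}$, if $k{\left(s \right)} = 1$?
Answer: $100$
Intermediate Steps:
$\left(z{\left(k{\left(-1 \right)},-20 \right)} - \left(-6 + 5\right) \left(-11\right)\right)^{2} = \left(1 - \left(-6 + 5\right) \left(-11\right)\right)^{2} = \left(1 - \left(-1\right) \left(-11\right)\right)^{2} = \left(1 - 11\right)^{2} = \left(-10\right)^{2} = 100$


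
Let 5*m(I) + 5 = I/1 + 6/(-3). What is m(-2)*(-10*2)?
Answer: 36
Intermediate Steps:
m(I) = -7/5 + I/5 (m(I) = -1 + (I/1 + 6/(-3))/5 = -1 + (I*1 + 6*(-⅓))/5 = -1 + (I - 2)/5 = -1 + (-2 + I)/5 = -1 + (-⅖ + I/5) = -7/5 + I/5)
m(-2)*(-10*2) = (-7/5 + (⅕)*(-2))*(-10*2) = (-7/5 - ⅖)*(-20) = -9/5*(-20) = 36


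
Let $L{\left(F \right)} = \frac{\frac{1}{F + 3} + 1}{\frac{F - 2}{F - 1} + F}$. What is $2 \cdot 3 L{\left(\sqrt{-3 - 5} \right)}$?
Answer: $\frac{36}{85} - \frac{126 i \sqrt{2}}{85} \approx 0.42353 - 2.0964 i$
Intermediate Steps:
$L{\left(F \right)} = \frac{1 + \frac{1}{3 + F}}{F + \frac{-2 + F}{-1 + F}}$ ($L{\left(F \right)} = \frac{\frac{1}{3 + F} + 1}{\frac{-2 + F}{-1 + F} + F} = \frac{1 + \frac{1}{3 + F}}{\frac{-2 + F}{-1 + F} + F} = \frac{1 + \frac{1}{3 + F}}{F + \frac{-2 + F}{-1 + F}}$)
$2 \cdot 3 L{\left(\sqrt{-3 - 5} \right)} = 2 \cdot 3 \frac{-4 + \left(\sqrt{-3 - 5}\right)^{2} + 3 \sqrt{-3 - 5}}{-6 + \left(\sqrt{-3 - 5}\right)^{3} - 2 \sqrt{-3 - 5} + 3 \left(\sqrt{-3 - 5}\right)^{2}} = 6 \frac{-4 + \left(\sqrt{-8}\right)^{2} + 3 \sqrt{-8}}{-6 + \left(\sqrt{-8}\right)^{3} - 2 \sqrt{-8} + 3 \left(\sqrt{-8}\right)^{2}} = 6 \frac{-4 + \left(2 i \sqrt{2}\right)^{2} + 3 \cdot 2 i \sqrt{2}}{-6 + \left(2 i \sqrt{2}\right)^{3} - 2 \cdot 2 i \sqrt{2} + 3 \left(2 i \sqrt{2}\right)^{2}} = 6 \frac{-4 - 8 + 6 i \sqrt{2}}{-6 - 16 i \sqrt{2} - 4 i \sqrt{2} + 3 \left(-8\right)} = 6 \frac{-12 + 6 i \sqrt{2}}{-6 - 16 i \sqrt{2} - 4 i \sqrt{2} - 24} = 6 \frac{-12 + 6 i \sqrt{2}}{-30 - 20 i \sqrt{2}} = \frac{6 \left(-12 + 6 i \sqrt{2}\right)}{-30 - 20 i \sqrt{2}}$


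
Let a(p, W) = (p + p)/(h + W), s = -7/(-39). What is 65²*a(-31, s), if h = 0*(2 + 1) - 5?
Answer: 5108025/94 ≈ 54341.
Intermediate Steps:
s = 7/39 (s = -7*(-1/39) = 7/39 ≈ 0.17949)
h = -5 (h = 0*3 - 5 = 0 - 5 = -5)
a(p, W) = 2*p/(-5 + W) (a(p, W) = (p + p)/(-5 + W) = (2*p)/(-5 + W) = 2*p/(-5 + W))
65²*a(-31, s) = 65²*(2*(-31)/(-5 + 7/39)) = 4225*(2*(-31)/(-188/39)) = 4225*(2*(-31)*(-39/188)) = 4225*(1209/94) = 5108025/94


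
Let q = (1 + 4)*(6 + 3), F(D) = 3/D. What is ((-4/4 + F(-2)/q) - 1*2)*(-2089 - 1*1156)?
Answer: 59059/6 ≈ 9843.2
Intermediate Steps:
q = 45 (q = 5*9 = 45)
((-4/4 + F(-2)/q) - 1*2)*(-2089 - 1*1156) = ((-4/4 + (3/(-2))/45) - 1*2)*(-2089 - 1*1156) = ((-4*1/4 + (3*(-1/2))*(1/45)) - 2)*(-2089 - 1156) = ((-1 - 3/2*1/45) - 2)*(-3245) = ((-1 - 1/30) - 2)*(-3245) = (-31/30 - 2)*(-3245) = -91/30*(-3245) = 59059/6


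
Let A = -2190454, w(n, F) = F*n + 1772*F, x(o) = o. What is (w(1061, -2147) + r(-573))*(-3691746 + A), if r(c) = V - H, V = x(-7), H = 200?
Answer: 35779410887600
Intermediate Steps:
w(n, F) = 1772*F + F*n
V = -7
r(c) = -207 (r(c) = -7 - 1*200 = -7 - 200 = -207)
(w(1061, -2147) + r(-573))*(-3691746 + A) = (-2147*(1772 + 1061) - 207)*(-3691746 - 2190454) = (-2147*2833 - 207)*(-5882200) = (-6082451 - 207)*(-5882200) = -6082658*(-5882200) = 35779410887600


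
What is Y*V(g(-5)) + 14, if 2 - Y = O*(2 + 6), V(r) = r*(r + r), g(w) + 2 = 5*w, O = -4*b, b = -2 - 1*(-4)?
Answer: 96242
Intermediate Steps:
b = 2 (b = -2 + 4 = 2)
O = -8 (O = -4*2 = -8)
g(w) = -2 + 5*w
V(r) = 2*r² (V(r) = r*(2*r) = 2*r²)
Y = 66 (Y = 2 - (-8)*(2 + 6) = 2 - (-8)*8 = 2 - 1*(-64) = 2 + 64 = 66)
Y*V(g(-5)) + 14 = 66*(2*(-2 + 5*(-5))²) + 14 = 66*(2*(-2 - 25)²) + 14 = 66*(2*(-27)²) + 14 = 66*(2*729) + 14 = 66*1458 + 14 = 96228 + 14 = 96242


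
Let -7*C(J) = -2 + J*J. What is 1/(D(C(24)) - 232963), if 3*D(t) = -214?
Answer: -3/699103 ≈ -4.2912e-6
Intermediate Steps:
C(J) = 2/7 - J**2/7 (C(J) = -(-2 + J*J)/7 = -(-2 + J**2)/7 = 2/7 - J**2/7)
D(t) = -214/3 (D(t) = (1/3)*(-214) = -214/3)
1/(D(C(24)) - 232963) = 1/(-214/3 - 232963) = 1/(-699103/3) = -3/699103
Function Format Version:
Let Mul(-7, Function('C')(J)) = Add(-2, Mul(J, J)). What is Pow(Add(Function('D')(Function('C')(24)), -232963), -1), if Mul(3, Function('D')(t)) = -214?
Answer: Rational(-3, 699103) ≈ -4.2912e-6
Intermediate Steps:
Function('C')(J) = Add(Rational(2, 7), Mul(Rational(-1, 7), Pow(J, 2))) (Function('C')(J) = Mul(Rational(-1, 7), Add(-2, Mul(J, J))) = Mul(Rational(-1, 7), Add(-2, Pow(J, 2))) = Add(Rational(2, 7), Mul(Rational(-1, 7), Pow(J, 2))))
Function('D')(t) = Rational(-214, 3) (Function('D')(t) = Mul(Rational(1, 3), -214) = Rational(-214, 3))
Pow(Add(Function('D')(Function('C')(24)), -232963), -1) = Pow(Add(Rational(-214, 3), -232963), -1) = Pow(Rational(-699103, 3), -1) = Rational(-3, 699103)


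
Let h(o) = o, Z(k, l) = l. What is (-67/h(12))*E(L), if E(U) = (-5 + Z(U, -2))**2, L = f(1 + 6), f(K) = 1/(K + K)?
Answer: -3283/12 ≈ -273.58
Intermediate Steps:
f(K) = 1/(2*K)
L = 1/14 (L = 1/(2*(1 + 6)) = (1/2)/7 = (1/2)*(1/7) = 1/14 ≈ 0.071429)
E(U) = 49 (E(U) = (-5 - 2)**2 = (-7)**2 = 49)
(-67/h(12))*E(L) = -67/12*49 = -3283/12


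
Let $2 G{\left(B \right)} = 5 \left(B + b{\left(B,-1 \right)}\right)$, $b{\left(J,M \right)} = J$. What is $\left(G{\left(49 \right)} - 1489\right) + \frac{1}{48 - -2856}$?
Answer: $- \frac{3612575}{2904} \approx -1244.0$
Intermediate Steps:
$G{\left(B \right)} = 5 B$ ($G{\left(B \right)} = \frac{5 \left(B + B\right)}{2} = \frac{5 \cdot 2 B}{2} = \frac{10 B}{2} = 5 B$)
$\left(G{\left(49 \right)} - 1489\right) + \frac{1}{48 - -2856} = \left(5 \cdot 49 - 1489\right) + \frac{1}{48 - -2856} = \left(245 - 1489\right) + \frac{1}{48 + 2856} = -1244 + \frac{1}{2904} = - \frac{3612575}{2904}$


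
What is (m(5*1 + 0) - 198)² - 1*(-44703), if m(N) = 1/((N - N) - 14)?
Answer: 16451317/196 ≈ 83935.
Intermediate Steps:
m(N) = -1/14 (m(N) = 1/(0 - 14) = 1/(-14) = -1/14)
(m(5*1 + 0) - 198)² - 1*(-44703) = (-1/14 - 198)² - 1*(-44703) = (-2773/14)² + 44703 = 7689529/196 + 44703 = 16451317/196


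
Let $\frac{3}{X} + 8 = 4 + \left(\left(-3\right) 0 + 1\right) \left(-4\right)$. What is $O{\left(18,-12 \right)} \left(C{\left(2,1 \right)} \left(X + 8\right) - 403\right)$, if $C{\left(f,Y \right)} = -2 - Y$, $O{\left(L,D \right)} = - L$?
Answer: $\frac{30663}{4} \approx 7665.8$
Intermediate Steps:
$X = - \frac{3}{8}$ ($X = \frac{3}{-8 + \left(4 + \left(\left(-3\right) 0 + 1\right) \left(-4\right)\right)} = \frac{3}{-8 + \left(4 + \left(0 + 1\right) \left(-4\right)\right)} = \frac{3}{-8 + \left(4 + 1 \left(-4\right)\right)} = \frac{3}{-8 + \left(4 - 4\right)} = \frac{3}{-8 + 0} = \frac{3}{-8} = 3 \left(- \frac{1}{8}\right) = - \frac{3}{8} \approx -0.375$)
$O{\left(18,-12 \right)} \left(C{\left(2,1 \right)} \left(X + 8\right) - 403\right) = \left(-1\right) 18 \left(\left(-2 - 1\right) \left(- \frac{3}{8} + 8\right) - 403\right) = - 18 \left(\left(-2 - 1\right) \frac{61}{8} - 403\right) = - 18 \left(\left(-3\right) \frac{61}{8} - 403\right) = - 18 \left(- \frac{183}{8} - 403\right) = \left(-18\right) \left(- \frac{3407}{8}\right) = \frac{30663}{4}$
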